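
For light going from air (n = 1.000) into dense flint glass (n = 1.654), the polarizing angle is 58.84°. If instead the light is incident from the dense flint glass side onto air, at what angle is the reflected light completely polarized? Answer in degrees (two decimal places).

tan θ_B' = n₁/n₂ = 1/tan θ_B, so θ_B' = 90° − θ_B.
θ_B' = 90° − 58.84° = 31.16°.

θ_B' ≈ 31.16°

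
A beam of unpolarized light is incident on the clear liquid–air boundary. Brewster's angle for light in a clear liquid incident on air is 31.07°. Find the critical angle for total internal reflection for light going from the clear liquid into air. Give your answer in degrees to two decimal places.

tan θ_B = n₂/n₁ = tan 31.07° = 0.6025.
Total internal reflection: sin θ_c = n₂/n₁ = 0.6025.
θ_c = arcsin(0.6025) = 37.05°.

θ_c ≈ 37.05°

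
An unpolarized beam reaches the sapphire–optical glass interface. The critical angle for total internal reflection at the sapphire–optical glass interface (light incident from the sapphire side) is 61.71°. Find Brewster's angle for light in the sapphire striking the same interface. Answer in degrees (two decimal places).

sin θ_c = n₂/n₁, so n₂/n₁ = sin 61.71° = 0.8806.
Brewster: tan θ_B = n₂/n₁ = 0.8806.
θ_B = arctan(0.8806) = 41.37°.

θ_B ≈ 41.37°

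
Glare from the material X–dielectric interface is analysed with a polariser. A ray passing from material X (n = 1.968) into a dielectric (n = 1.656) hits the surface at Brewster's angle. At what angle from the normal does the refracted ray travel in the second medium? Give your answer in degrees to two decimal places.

θ_t ≈ 49.92°

θ_B = arctan(n₂/n₁) = arctan(1.656/1.968) = 40.08°.
Since θ_B + θ_t = 90° at Brewster incidence, θ_t = 90° − 40.08° = 49.92°.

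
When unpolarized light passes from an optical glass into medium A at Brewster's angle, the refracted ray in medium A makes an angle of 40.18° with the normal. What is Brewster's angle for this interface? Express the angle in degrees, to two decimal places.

θ_B ≈ 49.82°

Since the reflected and refracted rays are at right angles at the polarizing angle, θ_B + θ_t = 90°.
So θ_B = 90° − θ_t = 90° − 40.18° = 49.82°.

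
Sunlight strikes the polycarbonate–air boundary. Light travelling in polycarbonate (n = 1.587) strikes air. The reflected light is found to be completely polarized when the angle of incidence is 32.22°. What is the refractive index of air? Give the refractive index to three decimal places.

n ≈ 1.000

Full polarization of the reflected beam means tan θ_B = n₂/n₁, where n₁ is the incident medium (polycarbonate).
n₂ = n₁ tan θ_B = 1.587 × tan 32.22° = 1.000.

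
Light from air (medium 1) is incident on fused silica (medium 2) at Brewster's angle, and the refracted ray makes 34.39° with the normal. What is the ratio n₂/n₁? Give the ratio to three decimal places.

n₂/n₁ ≈ 1.461

At Brewster incidence θ_B = 90° − θ_t = 90° − 34.39° = 55.61°.
Then n₂/n₁ = tan θ_B = tan 55.61° = 1.461.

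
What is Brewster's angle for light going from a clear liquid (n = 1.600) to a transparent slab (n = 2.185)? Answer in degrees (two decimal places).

θ_B ≈ 53.79°

At Brewster's angle the reflected and refracted rays are perpendicular, which with Snell's law gives tan θ_B = n₂/n₁.
Here n₂/n₁ = 2.185/1.600 = 1.3656, and Brewster's law gives tan θ_B = n₂/n₁. Taking the arctangent, θ_B = 53.79°.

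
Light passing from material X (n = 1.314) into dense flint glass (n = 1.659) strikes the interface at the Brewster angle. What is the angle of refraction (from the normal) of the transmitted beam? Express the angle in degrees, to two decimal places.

θ_B = arctan(n₂/n₁) = arctan(1.659/1.314) = 51.62°.
The refracted ray is perpendicular to the reflected ray, so θ_t = 90° − θ_B = 38.38°.

θ_t ≈ 38.38°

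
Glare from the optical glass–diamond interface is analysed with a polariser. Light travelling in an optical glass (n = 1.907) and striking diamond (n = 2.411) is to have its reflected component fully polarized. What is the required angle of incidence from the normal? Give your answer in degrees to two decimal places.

The reflected p-component vanishes when tan θ_B = n₂/n₁.
tan θ_B = n₂/n₁ = 2.411/1.907 = 1.2643.
θ_B = arctan(1.2643) = 51.66°.

θ_B ≈ 51.66°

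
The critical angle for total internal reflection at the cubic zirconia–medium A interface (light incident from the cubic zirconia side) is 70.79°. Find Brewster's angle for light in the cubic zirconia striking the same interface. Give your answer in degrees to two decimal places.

n₂/n₁ = sin θ_c = sin 70.79° = 0.9443.
tan θ_B equals the same ratio, so θ_B = arctan(0.9443) = 43.36°.

θ_B ≈ 43.36°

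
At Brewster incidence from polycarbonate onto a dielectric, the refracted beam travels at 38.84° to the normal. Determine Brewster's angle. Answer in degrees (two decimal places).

At Brewster's angle the reflected and refracted rays are perpendicular, so θ_B + θ_t = 90°.
So θ_B = 90° − θ_t = 90° − 38.84° = 51.16°.

θ_B ≈ 51.16°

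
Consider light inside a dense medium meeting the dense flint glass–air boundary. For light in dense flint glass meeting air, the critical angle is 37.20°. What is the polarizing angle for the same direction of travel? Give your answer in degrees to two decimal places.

At the critical angle sin θ_c = n₂/n₁, giving n₂/n₁ = sin 37.20° = 0.6046.
Then tan θ_B = n₂/n₁ = 0.6046, so θ_B = arctan 0.6046 = 31.16°.

θ_B ≈ 31.16°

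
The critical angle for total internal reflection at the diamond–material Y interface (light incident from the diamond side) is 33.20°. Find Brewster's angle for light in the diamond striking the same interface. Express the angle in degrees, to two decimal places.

At the critical angle sin θ_c = n₂/n₁, giving n₂/n₁ = sin 33.20° = 0.5476.
Then tan θ_B = n₂/n₁ = 0.5476, so θ_B = arctan 0.5476 = 28.70°.

θ_B ≈ 28.70°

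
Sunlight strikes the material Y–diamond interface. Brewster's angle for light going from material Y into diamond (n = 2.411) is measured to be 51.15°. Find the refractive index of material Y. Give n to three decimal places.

At Brewster's angle, tan θ_B = n₂/n₁ with n₁ on the incident side (material Y) and n₂ on the transmitted side (diamond).
n₁ = n₂ / tan θ_B = 2.411 / tan 51.15° = 1.942.

n ≈ 1.942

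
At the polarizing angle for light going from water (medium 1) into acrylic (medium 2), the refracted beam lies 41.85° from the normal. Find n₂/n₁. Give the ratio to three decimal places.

At Brewster incidence θ_B = 90° − θ_t = 90° − 41.85° = 48.15°.
tan θ_B = n₂/n₁, so n₂/n₁ = tan 48.15° = 1.116.

n₂/n₁ ≈ 1.116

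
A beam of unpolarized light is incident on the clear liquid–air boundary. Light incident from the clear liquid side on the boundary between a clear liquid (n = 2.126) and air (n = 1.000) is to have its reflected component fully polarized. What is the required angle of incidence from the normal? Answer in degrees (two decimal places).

θ_B ≈ 25.19°

The reflected p-component vanishes when tan θ_B = n₂/n₁.
Brewster's condition: tan θ_B = n₂/n₁ = 1.000/2.126 = 0.4704. Taking the arctangent, θ_B = 25.19°.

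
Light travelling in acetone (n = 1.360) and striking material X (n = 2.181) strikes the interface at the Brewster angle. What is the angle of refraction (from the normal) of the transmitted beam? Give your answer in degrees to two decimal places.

tan θ_B = n₂/n₁ = 2.181/1.360 = 1.6037, so θ_B = 58.05°.
At Brewster's angle the reflected and refracted rays are perpendicular, so θ_t = 90° − θ_B = 90° − 58.05° = 31.95°.

θ_t ≈ 31.95°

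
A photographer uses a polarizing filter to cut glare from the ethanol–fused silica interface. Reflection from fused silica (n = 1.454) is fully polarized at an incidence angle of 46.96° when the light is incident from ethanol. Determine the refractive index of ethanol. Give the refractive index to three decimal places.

Full polarization of the reflected beam means tan θ_B = n₂/n₁, where n₁ is the incident medium (ethanol).
n₁ = n₂ / tan θ_B = 1.454 / tan 46.96° = 1.358.

n ≈ 1.358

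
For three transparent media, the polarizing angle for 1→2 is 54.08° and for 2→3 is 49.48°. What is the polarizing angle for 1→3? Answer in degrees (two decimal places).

Each Brewster angle gives a ratio: n₂/n₁ = tan 54.08° = 1.3804, n₃/n₂ = tan 49.48° = 1.1700.
So n₃/n₁ = (n₂/n₁)(n₃/n₂) = 1.3804 × 1.1700 = 1.6151.
θ_B(1→3) = arctan(1.6151) = 58.24°.

θ_B ≈ 58.24°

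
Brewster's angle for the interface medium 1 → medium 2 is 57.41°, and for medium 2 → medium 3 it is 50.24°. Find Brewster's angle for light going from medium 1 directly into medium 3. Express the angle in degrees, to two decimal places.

Each Brewster angle gives a ratio: n₂/n₁ = tan 57.41° = 1.5643, n₃/n₂ = tan 50.24° = 1.2019.
Multiplying, n₃/n₁ = 1.5643 × 1.2019 = 1.8801, and θ_B(1→3) = arctan 1.8801 = 61.99°.

θ_B ≈ 61.99°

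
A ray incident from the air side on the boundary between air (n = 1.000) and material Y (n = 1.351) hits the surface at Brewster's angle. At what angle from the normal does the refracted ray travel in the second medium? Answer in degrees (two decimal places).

First find Brewster's angle: tan θ_B = 1.351/1.000 = 1.3510, giving θ_B = 53.49°.
At Brewster's angle the reflected and refracted rays are perpendicular, so θ_t = 90° − θ_B = 90° − 53.49° = 36.51°.

θ_t ≈ 36.51°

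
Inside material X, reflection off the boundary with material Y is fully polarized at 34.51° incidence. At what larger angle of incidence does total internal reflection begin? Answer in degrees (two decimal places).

θ_c ≈ 43.44°

n₂/n₁ = tan 34.51° = 0.6875; the critical angle satisfies sin θ_c = n₂/n₁.
θ_c = arcsin(0.6875) = 43.44°.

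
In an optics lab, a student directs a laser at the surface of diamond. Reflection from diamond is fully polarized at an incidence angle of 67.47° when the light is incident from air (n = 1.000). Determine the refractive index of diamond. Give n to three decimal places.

At Brewster's angle, tan θ_B = n₂/n₁ with n₁ on the incident side (air) and n₂ on the transmitted side (diamond).
n₂ = n₁ tan θ_B = 1.000 × tan 67.47° = 2.411.

n ≈ 2.411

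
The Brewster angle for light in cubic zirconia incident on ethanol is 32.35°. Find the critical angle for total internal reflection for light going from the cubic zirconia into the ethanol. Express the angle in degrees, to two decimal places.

θ_c ≈ 39.30°

n₂/n₁ = tan 32.35° = 0.6334; the critical angle satisfies sin θ_c = n₂/n₁.
θ_c = arcsin(0.6334) = 39.30°.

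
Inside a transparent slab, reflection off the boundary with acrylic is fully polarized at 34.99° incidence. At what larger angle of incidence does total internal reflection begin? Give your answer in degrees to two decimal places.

θ_c ≈ 44.42°

n₂/n₁ = tan 34.99° = 0.6999; the critical angle satisfies sin θ_c = n₂/n₁.
θ_c = arcsin(0.6999) = 44.42°.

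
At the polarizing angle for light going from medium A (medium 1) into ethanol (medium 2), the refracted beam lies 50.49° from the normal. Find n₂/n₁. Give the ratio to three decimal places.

n₂/n₁ ≈ 0.825

θ_B + θ_t = 90°, so θ_B = 90° − 50.49° = 39.51°.
tan θ_B = n₂/n₁, so n₂/n₁ = tan 39.51° = 0.825.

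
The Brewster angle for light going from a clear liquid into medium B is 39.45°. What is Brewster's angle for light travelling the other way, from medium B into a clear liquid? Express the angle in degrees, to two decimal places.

θ_B' ≈ 50.55°

tan θ_B' = n₁/n₂ = 1/tan θ_B, so θ_B' = 90° − θ_B.
θ_B' = 90° − 39.45° = 50.55°.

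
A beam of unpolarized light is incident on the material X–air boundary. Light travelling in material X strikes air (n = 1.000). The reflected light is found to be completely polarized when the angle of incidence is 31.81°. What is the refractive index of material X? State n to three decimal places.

Brewster's law: tan θ_B = n₂/n₁ (light incident in material X, refracted into air).
n₁ = n₂ / tan θ_B = 1.000 / tan 31.81° = 1.612.

n ≈ 1.612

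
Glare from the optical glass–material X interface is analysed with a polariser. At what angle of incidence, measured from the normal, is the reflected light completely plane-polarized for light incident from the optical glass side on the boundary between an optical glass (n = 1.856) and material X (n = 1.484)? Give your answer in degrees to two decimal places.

Brewster's condition: tan θ_B = n₂/n₁ = 1.484/1.856 = 0.7996. Taking the arctangent, θ_B = 38.64°.

θ_B ≈ 38.64°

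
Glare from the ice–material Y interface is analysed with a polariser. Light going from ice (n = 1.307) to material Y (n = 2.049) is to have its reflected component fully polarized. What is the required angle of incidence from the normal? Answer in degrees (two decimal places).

θ_B ≈ 57.47°

The reflected p-component vanishes when tan θ_B = n₂/n₁.
Brewster's condition: tan θ_B = n₂/n₁ = 2.049/1.307 = 1.5677.
θ_B = arctan(1.5677) = 57.47°.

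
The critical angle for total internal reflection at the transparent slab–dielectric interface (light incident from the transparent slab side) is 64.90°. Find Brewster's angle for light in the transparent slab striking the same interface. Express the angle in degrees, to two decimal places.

n₂/n₁ = sin θ_c = sin 64.90° = 0.9056.
tan θ_B equals the same ratio, so θ_B = arctan(0.9056) = 42.16°.

θ_B ≈ 42.16°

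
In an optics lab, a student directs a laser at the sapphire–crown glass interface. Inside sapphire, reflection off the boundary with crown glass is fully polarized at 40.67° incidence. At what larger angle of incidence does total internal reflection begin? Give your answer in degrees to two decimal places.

From Brewster, n₂/n₁ = tan θ_B = tan 40.67° = 0.8592.
Then sin θ_c = n₂/n₁ = 0.8592, so θ_c = arcsin 0.8592 = 59.23°.

θ_c ≈ 59.23°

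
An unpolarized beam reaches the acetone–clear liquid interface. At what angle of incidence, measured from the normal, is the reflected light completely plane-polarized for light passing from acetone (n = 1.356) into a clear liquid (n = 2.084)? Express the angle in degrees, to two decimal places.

θ_B ≈ 56.95°

Here n₂/n₁ = 2.084/1.356 = 1.5369, and Brewster's law gives tan θ_B = n₂/n₁.
θ_B = arctan(1.5369) = 56.95°.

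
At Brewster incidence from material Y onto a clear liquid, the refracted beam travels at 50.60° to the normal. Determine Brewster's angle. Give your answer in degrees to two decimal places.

Brewster's condition makes the reflected and refracted beams perpendicular: θ_B + θ_t = 90°.
θ_B = 90° − 50.60° = 39.40°.

θ_B ≈ 39.40°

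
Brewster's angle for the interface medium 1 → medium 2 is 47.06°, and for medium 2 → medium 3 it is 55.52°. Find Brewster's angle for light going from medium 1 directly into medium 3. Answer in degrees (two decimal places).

θ_B ≈ 57.42°

Each Brewster angle gives a ratio: n₂/n₁ = tan 47.06° = 1.0746, n₃/n₂ = tan 55.52° = 1.4561.
n₃/n₁ = 1.5648. Then tan θ_B(1→3) = n₃/n₁, so θ_B(1→3) = arctan(1.5648) = 57.42°.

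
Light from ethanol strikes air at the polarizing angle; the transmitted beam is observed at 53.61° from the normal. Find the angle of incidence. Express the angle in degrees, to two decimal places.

At Brewster's angle the reflected and refracted rays are perpendicular, so θ_B + θ_t = 90°.
θ_B = 90° − 53.61° = 36.39°.

θ_B ≈ 36.39°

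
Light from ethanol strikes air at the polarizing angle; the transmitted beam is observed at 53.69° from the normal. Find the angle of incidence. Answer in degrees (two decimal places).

θ_B ≈ 36.31°

At Brewster's angle the reflected and refracted rays are perpendicular, so θ_B + θ_t = 90°.
θ_B = 90° − 53.69° = 36.31°.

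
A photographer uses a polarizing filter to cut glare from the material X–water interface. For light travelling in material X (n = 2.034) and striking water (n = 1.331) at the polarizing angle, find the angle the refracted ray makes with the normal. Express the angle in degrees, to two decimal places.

tan θ_B = n₂/n₁ = 1.331/2.034 = 0.6544, so θ_B = 33.20°.
Since θ_B + θ_t = 90° at Brewster incidence, θ_t = 90° − 33.20° = 56.80°.

θ_t ≈ 56.80°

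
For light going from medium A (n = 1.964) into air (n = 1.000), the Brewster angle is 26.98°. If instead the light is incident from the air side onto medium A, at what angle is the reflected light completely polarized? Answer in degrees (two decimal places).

tan θ_B' = n₁/n₂ = 1/tan θ_B, so θ_B' = 90° − θ_B.
θ_B' = 90° − 26.98° = 63.02°.

θ_B' ≈ 63.02°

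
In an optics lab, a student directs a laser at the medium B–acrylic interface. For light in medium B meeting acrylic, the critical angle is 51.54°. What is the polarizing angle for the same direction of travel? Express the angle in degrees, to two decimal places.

n₂/n₁ = sin θ_c = sin 51.54° = 0.7830.
tan θ_B equals the same ratio, so θ_B = arctan(0.7830) = 38.06°.

θ_B ≈ 38.06°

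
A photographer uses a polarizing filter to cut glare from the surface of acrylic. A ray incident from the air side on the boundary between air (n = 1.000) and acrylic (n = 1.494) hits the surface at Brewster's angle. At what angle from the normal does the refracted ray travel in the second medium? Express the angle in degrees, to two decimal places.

tan θ_B = n₂/n₁ = 1.494/1.000 = 1.4940, so θ_B = 56.20°.
The refracted ray is perpendicular to the reflected ray, so θ_t = 90° − θ_B = 33.80°.

θ_t ≈ 33.80°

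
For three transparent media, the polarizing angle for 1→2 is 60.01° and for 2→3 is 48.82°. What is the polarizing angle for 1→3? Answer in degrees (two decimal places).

Each Brewster angle gives a ratio: n₂/n₁ = tan 60.01° = 1.7327, n₃/n₂ = tan 48.82° = 1.1431.
n₃/n₁ = 1.9807. Then tan θ_B(1→3) = n₃/n₁, so θ_B(1→3) = arctan(1.9807) = 63.21°.

θ_B ≈ 63.21°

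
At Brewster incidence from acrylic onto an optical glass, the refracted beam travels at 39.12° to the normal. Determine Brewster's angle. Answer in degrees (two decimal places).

θ_B ≈ 50.88°

At Brewster's angle the reflected and refracted rays are perpendicular, so θ_B + θ_t = 90°.
θ_B = 90° − 39.12° = 50.88°.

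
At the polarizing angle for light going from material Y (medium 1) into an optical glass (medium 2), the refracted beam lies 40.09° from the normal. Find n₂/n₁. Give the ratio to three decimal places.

θ_B + θ_t = 90°, so θ_B = 90° − 40.09° = 49.91°.
tan θ_B = n₂/n₁, so n₂/n₁ = tan 49.91° = 1.188.

n₂/n₁ ≈ 1.188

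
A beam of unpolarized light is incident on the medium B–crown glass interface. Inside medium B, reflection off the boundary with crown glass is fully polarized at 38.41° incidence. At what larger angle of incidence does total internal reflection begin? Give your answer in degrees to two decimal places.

θ_c ≈ 52.45°

n₂/n₁ = tan 38.41° = 0.7929; the critical angle satisfies sin θ_c = n₂/n₁.
θ_c = arcsin(0.7929) = 52.45°.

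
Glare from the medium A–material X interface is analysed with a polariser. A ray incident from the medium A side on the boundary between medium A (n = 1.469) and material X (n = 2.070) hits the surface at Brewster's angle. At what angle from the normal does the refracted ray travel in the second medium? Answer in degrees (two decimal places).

First find Brewster's angle: tan θ_B = 2.070/1.469 = 1.4091, giving θ_B = 54.64°.
The refracted ray is perpendicular to the reflected ray, so θ_t = 90° − θ_B = 35.36°.

θ_t ≈ 35.36°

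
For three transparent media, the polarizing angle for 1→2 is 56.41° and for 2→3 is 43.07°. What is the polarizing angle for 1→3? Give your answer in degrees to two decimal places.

θ_B ≈ 54.61°

tan θ_B(1→2) = n₂/n₁ = tan 56.41° = 1.5057.
tan θ_B(2→3) = n₃/n₂ = tan 43.07° = 0.9348.
Multiplying, n₃/n₁ = 1.5057 × 0.9348 = 1.4075, and θ_B(1→3) = arctan 1.4075 = 54.61°.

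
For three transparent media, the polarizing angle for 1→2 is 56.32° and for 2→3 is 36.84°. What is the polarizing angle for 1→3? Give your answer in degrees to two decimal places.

tan θ_B(1→2) = n₂/n₁ = tan 56.32° = 1.5006.
tan θ_B(2→3) = n₃/n₂ = tan 36.84° = 0.7492.
Multiplying, n₃/n₁ = 1.5006 × 0.7492 = 1.1242, and θ_B(1→3) = arctan 1.1242 = 48.35°.

θ_B ≈ 48.35°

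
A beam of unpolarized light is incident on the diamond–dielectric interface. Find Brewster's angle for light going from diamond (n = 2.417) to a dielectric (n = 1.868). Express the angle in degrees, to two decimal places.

θ_B ≈ 37.70°

The reflected p-component vanishes when tan θ_B = n₂/n₁.
tan θ_B = n₂/n₁ = 1.868/2.417 = 0.7729.
θ_B = arctan(0.7729) = 37.70°.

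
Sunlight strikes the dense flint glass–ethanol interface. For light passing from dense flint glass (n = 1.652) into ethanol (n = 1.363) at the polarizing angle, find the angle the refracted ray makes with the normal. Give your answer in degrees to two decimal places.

θ_t ≈ 50.48°

tan θ_B = n₂/n₁ = 1.363/1.652 = 0.8251, so θ_B = 39.52°.
The refracted ray is perpendicular to the reflected ray, so θ_t = 90° − θ_B = 50.48°.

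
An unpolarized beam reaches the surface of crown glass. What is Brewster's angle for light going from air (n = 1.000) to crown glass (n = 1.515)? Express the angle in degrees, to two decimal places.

θ_B ≈ 56.57°

Brewster's condition: tan θ_B = n₂/n₁ = 1.515/1.000 = 1.5150.
So θ_B = arctan 1.5150 = 56.57°.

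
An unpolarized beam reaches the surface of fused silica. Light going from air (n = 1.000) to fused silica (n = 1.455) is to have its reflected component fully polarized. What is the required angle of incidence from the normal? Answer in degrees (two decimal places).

Brewster's condition: tan θ_B = n₂/n₁ = 1.455/1.000 = 1.4550.
θ_B = arctan(1.4550) = 55.50°.

θ_B ≈ 55.50°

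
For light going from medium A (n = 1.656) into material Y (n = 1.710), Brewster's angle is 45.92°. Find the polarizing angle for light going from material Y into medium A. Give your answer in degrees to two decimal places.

Reversing the direction swaps n₁ and n₂, so tan θ_B' = 1/tan θ_B and θ_B' = 90° − θ_B.
Hence θ_B' = 90° − 45.92° = 44.08°.

θ_B' ≈ 44.08°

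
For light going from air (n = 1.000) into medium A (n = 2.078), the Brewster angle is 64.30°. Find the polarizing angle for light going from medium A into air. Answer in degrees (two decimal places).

θ_B' ≈ 25.70°

Reversing the direction swaps n₁ and n₂, so tan θ_B' = 1/tan θ_B and θ_B' = 90° − θ_B.
Hence θ_B' = 90° − 64.30° = 25.70°.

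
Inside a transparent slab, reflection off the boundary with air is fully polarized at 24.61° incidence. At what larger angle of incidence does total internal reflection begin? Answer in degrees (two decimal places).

θ_c ≈ 27.26°

From Brewster, n₂/n₁ = tan θ_B = tan 24.61° = 0.4580.
Then sin θ_c = n₂/n₁ = 0.4580, so θ_c = arcsin 0.4580 = 27.26°.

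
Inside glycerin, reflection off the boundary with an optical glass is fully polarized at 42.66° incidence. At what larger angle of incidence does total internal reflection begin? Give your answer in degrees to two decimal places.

θ_c ≈ 67.14°

tan θ_B = n₂/n₁ = tan 42.66° = 0.9215.
Total internal reflection: sin θ_c = n₂/n₁ = 0.9215.
θ_c = arcsin(0.9215) = 67.14°.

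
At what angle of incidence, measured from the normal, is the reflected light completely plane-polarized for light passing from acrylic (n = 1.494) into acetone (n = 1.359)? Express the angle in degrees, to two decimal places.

θ_B ≈ 42.29°

tan θ_B = n₂/n₁ = 1.359/1.494 = 0.9096.
θ_B = arctan(0.9096) = 42.29°.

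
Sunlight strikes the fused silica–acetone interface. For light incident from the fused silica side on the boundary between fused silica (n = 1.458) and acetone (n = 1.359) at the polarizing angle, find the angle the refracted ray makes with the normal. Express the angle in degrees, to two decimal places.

θ_t ≈ 47.01°

θ_B = arctan(n₂/n₁) = arctan(1.359/1.458) = 42.99°.
The refracted ray is perpendicular to the reflected ray, so θ_t = 90° − θ_B = 47.01°.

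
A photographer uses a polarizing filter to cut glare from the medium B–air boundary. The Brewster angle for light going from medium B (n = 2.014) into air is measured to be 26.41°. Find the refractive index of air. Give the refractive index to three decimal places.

Full polarization of the reflected beam means tan θ_B = n₂/n₁, where n₁ is the incident medium (medium B).
n₂ = n₁ tan θ_B = 2.014 × tan 26.41° = 1.000.

n ≈ 1.000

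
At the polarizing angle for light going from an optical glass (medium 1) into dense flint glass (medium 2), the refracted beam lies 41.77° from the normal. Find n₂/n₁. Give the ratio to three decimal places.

n₂/n₁ ≈ 1.120

θ_B + θ_t = 90°, so θ_B = 90° − 41.77° = 48.23°.
tan θ_B = n₂/n₁, so n₂/n₁ = tan 48.23° = 1.120.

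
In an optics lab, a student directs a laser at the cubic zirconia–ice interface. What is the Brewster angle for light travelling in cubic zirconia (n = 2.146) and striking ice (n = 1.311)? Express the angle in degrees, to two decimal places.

θ_B ≈ 31.42°

tan θ_B = n₂/n₁ = 1.311/2.146 = 0.6109. Taking the arctangent, θ_B = 31.42°.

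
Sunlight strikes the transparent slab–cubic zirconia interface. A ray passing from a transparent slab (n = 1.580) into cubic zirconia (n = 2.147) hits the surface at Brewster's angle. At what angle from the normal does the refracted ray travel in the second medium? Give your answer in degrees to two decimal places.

First find Brewster's angle: tan θ_B = 2.147/1.580 = 1.3589, giving θ_B = 53.65°.
Since θ_B + θ_t = 90° at Brewster incidence, θ_t = 90° − 53.65° = 36.35°.

θ_t ≈ 36.35°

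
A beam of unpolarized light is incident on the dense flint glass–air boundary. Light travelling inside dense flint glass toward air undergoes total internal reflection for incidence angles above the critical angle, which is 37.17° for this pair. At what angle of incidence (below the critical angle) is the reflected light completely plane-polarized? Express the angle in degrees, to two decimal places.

θ_B ≈ 31.14°

sin θ_c = n₂/n₁, so n₂/n₁ = sin 37.17° = 0.6042.
Brewster: tan θ_B = n₂/n₁ = 0.6042.
θ_B = arctan(0.6042) = 31.14°.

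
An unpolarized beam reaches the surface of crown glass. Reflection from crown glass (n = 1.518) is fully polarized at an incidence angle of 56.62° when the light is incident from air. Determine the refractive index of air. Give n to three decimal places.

Brewster's law: tan θ_B = n₂/n₁ (light incident in air, refracted into crown glass).
n₁ = n₂ / tan θ_B = 1.518 / tan 56.62° = 1.000.

n ≈ 1.000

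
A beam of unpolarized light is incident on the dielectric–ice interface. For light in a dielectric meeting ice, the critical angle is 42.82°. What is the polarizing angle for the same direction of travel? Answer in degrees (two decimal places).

θ_B ≈ 34.20°

sin θ_c = n₂/n₁, so n₂/n₁ = sin 42.82° = 0.6797.
Brewster: tan θ_B = n₂/n₁ = 0.6797.
θ_B = arctan(0.6797) = 34.20°.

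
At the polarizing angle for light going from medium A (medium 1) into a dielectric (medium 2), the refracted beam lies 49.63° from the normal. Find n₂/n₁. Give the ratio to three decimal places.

At Brewster incidence θ_B = 90° − θ_t = 90° − 49.63° = 40.37°.
Then n₂/n₁ = tan θ_B = tan 40.37° = 0.850.

n₂/n₁ ≈ 0.850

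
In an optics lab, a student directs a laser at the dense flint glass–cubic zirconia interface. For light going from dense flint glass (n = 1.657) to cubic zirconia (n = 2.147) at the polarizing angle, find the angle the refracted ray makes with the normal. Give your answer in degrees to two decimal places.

θ_B = arctan(n₂/n₁) = arctan(2.147/1.657) = 52.34°.
At Brewster's angle the reflected and refracted rays are perpendicular, so θ_t = 90° − θ_B = 90° − 52.34° = 37.66°.

θ_t ≈ 37.66°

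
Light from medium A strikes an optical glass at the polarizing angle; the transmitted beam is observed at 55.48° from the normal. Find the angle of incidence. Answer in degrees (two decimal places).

θ_B ≈ 34.52°

Brewster's condition makes the reflected and refracted beams perpendicular: θ_B + θ_t = 90°.
θ_B = 90° − 55.48° = 34.52°.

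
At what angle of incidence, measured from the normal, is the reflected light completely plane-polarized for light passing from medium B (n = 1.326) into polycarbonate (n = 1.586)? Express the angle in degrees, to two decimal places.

θ_B ≈ 50.10°

The reflected p-component vanishes when tan θ_B = n₂/n₁.
tan θ_B = n₂/n₁ = 1.586/1.326 = 1.1961. Taking the arctangent, θ_B = 50.10°.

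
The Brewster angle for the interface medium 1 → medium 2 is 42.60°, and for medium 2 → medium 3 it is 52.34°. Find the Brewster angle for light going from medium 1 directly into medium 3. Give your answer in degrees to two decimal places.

θ_B ≈ 49.99°

Each Brewster angle gives a ratio: n₂/n₁ = tan 42.60° = 0.9195, n₃/n₂ = tan 52.34° = 1.2957.
n₃/n₁ = 1.1915. Then tan θ_B(1→3) = n₃/n₁, so θ_B(1→3) = arctan(1.1915) = 49.99°.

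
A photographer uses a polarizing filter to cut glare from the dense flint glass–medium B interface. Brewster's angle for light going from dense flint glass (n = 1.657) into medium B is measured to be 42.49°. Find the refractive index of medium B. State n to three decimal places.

n ≈ 1.518

Full polarization of the reflected beam means tan θ_B = n₂/n₁, where n₁ is the incident medium (dense flint glass).
n₂ = n₁ tan θ_B = 1.657 × tan 42.49° = 1.518.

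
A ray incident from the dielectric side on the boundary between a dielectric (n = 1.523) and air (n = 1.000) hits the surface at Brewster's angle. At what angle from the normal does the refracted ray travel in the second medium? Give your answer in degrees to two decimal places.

θ_t ≈ 56.71°

θ_B = arctan(n₂/n₁) = arctan(1.000/1.523) = 33.29°.
At Brewster's angle the reflected and refracted rays are perpendicular, so θ_t = 90° − θ_B = 90° − 33.29° = 56.71°.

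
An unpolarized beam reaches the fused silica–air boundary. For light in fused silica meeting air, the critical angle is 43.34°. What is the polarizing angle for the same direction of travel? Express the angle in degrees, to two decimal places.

θ_B ≈ 34.46°

At the critical angle sin θ_c = n₂/n₁, giving n₂/n₁ = sin 43.34° = 0.6863.
Then tan θ_B = n₂/n₁ = 0.6863, so θ_B = arctan 0.6863 = 34.46°.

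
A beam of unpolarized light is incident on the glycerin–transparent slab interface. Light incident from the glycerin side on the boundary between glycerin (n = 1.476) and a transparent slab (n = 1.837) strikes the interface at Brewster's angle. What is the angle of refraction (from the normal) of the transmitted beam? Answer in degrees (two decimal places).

θ_t ≈ 38.78°

θ_B = arctan(n₂/n₁) = arctan(1.837/1.476) = 51.22°.
The refracted ray is perpendicular to the reflected ray, so θ_t = 90° − θ_B = 38.78°.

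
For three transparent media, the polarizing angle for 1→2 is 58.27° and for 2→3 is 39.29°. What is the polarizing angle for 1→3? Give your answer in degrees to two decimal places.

θ_B ≈ 52.92°

tan θ_B(1→2) = n₂/n₁ = tan 58.27° = 1.6172.
tan θ_B(2→3) = n₃/n₂ = tan 39.29° = 0.8182.
n₃/n₁ = 1.3232. Then tan θ_B(1→3) = n₃/n₁, so θ_B(1→3) = arctan(1.3232) = 52.92°.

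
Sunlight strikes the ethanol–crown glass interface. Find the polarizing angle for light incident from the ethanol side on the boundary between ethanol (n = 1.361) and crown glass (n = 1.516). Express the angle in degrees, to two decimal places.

θ_B ≈ 48.08°

Brewster's condition: tan θ_B = n₂/n₁ = 1.516/1.361 = 1.1139.
So θ_B = arctan 1.1139 = 48.08°.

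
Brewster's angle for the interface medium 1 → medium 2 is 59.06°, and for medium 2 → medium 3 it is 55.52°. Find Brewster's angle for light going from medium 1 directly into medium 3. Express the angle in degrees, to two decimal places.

θ_B ≈ 67.62°

tan θ_B(1→2) = n₂/n₁ = tan 59.06° = 1.6682.
tan θ_B(2→3) = n₃/n₂ = tan 55.52° = 1.4561.
So n₃/n₁ = (n₂/n₁)(n₃/n₂) = 1.6682 × 1.4561 = 2.4291.
θ_B(1→3) = arctan(2.4291) = 67.62°.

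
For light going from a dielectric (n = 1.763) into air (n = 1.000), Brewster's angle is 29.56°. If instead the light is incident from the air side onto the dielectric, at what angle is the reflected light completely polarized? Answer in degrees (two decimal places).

θ_B' ≈ 60.44°

Reversing the direction swaps n₁ and n₂, so tan θ_B' = 1/tan θ_B and θ_B' = 90° − θ_B.
Hence θ_B' = 90° − 29.56° = 60.44°.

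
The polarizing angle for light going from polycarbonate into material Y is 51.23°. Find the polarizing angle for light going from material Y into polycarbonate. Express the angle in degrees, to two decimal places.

θ_B' ≈ 38.77°

The two Brewster angles are complementary: θ_B' = 90° − θ_B = 90° − 51.23° = 38.77°.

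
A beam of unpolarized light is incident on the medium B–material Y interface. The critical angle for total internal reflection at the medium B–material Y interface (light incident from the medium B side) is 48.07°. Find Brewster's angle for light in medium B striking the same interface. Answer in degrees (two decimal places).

sin θ_c = n₂/n₁, so n₂/n₁ = sin 48.07° = 0.7440.
Brewster: tan θ_B = n₂/n₁ = 0.7440.
θ_B = arctan(0.7440) = 36.65°.

θ_B ≈ 36.65°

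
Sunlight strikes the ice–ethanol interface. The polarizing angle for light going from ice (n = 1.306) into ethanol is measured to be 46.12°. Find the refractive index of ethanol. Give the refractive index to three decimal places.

Full polarization of the reflected beam means tan θ_B = n₂/n₁, where n₁ is the incident medium (ice).
n₂ = n₁ tan θ_B = 1.306 × tan 46.12° = 1.358.

n ≈ 1.358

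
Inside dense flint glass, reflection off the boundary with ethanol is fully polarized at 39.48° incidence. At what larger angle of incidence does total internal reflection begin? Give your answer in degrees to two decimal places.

θ_c ≈ 55.46°

tan θ_B = n₂/n₁ = tan 39.48° = 0.8238.
Total internal reflection: sin θ_c = n₂/n₁ = 0.8238.
θ_c = arcsin(0.8238) = 55.46°.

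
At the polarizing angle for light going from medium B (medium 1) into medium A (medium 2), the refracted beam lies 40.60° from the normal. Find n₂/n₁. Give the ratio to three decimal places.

θ_B + θ_t = 90°, so θ_B = 90° − 40.60° = 49.40°.
Then n₂/n₁ = tan θ_B = tan 49.40° = 1.167.

n₂/n₁ ≈ 1.167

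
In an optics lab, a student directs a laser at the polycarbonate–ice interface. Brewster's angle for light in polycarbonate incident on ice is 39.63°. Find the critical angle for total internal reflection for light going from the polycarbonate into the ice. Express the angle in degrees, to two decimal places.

From Brewster, n₂/n₁ = tan θ_B = tan 39.63° = 0.8282.
Then sin θ_c = n₂/n₁ = 0.8282, so θ_c = arcsin 0.8282 = 55.91°.

θ_c ≈ 55.91°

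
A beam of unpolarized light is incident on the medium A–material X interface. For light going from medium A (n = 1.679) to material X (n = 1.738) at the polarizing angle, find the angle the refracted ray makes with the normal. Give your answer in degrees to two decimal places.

θ_t ≈ 44.01°

First find Brewster's angle: tan θ_B = 1.738/1.679 = 1.0351, giving θ_B = 45.99°.
Since θ_B + θ_t = 90° at Brewster incidence, θ_t = 90° − 45.99° = 44.01°.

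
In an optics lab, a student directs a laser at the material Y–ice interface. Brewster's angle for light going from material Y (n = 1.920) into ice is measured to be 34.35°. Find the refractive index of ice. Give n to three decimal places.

n ≈ 1.312

At Brewster's angle, tan θ_B = n₂/n₁ with n₁ on the incident side (material Y) and n₂ on the transmitted side (ice).
n₂ = n₁ tan θ_B = 1.920 × tan 34.35° = 1.312.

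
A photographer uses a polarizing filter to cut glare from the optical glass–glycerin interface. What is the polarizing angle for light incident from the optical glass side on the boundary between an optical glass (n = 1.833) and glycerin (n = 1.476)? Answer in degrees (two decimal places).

Brewster's condition: tan θ_B = n₂/n₁ = 1.476/1.833 = 0.8052.
So θ_B = arctan 0.8052 = 38.84°.

θ_B ≈ 38.84°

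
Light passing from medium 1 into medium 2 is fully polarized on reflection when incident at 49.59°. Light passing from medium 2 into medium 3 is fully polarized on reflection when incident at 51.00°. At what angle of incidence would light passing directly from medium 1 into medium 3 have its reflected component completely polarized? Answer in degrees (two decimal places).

tan θ_B(1→2) = n₂/n₁ = tan 49.59° = 1.1746.
tan θ_B(2→3) = n₃/n₂ = tan 51.00° = 1.2349.
Multiplying, n₃/n₁ = 1.1746 × 1.2349 = 1.4505, and θ_B(1→3) = arctan 1.4505 = 55.42°.

θ_B ≈ 55.42°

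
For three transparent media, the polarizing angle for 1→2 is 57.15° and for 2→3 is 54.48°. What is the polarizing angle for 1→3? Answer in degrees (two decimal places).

n₂/n₁ = tan 57.15° = 1.5487 and n₃/n₂ = tan 54.48° = 1.4009.
So n₃/n₁ = (n₂/n₁)(n₃/n₂) = 1.5487 × 1.4009 = 2.1696.
θ_B(1→3) = arctan(2.1696) = 65.25°.

θ_B ≈ 65.25°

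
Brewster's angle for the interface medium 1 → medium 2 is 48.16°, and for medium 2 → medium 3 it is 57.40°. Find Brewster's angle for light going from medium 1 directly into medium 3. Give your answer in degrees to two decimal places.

tan θ_B(1→2) = n₂/n₁ = tan 48.16° = 1.1169.
tan θ_B(2→3) = n₃/n₂ = tan 57.40° = 1.5637.
So n₃/n₁ = (n₂/n₁)(n₃/n₂) = 1.1169 × 1.5637 = 1.7464.
θ_B(1→3) = arctan(1.7464) = 60.20°.

θ_B ≈ 60.20°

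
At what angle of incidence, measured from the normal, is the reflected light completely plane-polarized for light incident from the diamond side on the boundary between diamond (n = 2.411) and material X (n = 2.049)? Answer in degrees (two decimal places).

θ_B ≈ 40.36°

tan θ_B = n₂/n₁ = 2.049/2.411 = 0.8499.
θ_B = arctan(0.8499) = 40.36°.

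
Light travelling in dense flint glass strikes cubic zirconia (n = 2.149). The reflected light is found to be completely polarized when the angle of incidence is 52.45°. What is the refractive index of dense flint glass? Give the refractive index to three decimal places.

n ≈ 1.652

Brewster's law: tan θ_B = n₂/n₁ (light incident in dense flint glass, refracted into cubic zirconia).
n₁ = n₂ / tan θ_B = 2.149 / tan 52.45° = 1.652.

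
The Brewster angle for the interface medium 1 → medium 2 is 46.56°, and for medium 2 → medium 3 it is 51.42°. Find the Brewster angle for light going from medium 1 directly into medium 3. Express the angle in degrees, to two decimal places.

θ_B ≈ 52.93°

tan θ_B(1→2) = n₂/n₁ = tan 46.56° = 1.0560.
tan θ_B(2→3) = n₃/n₂ = tan 51.42° = 1.2536.
n₃/n₁ = 1.3238. Then tan θ_B(1→3) = n₃/n₁, so θ_B(1→3) = arctan(1.3238) = 52.93°.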